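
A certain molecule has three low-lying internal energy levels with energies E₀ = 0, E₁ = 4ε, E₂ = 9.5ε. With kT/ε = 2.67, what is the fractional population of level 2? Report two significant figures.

Eᵢ/kT = 0, 1.498, 3.558.
Z = Σ e^(−Eᵢ/kT) = e^(−0) + e^(−1.498) + e^(−3.558) = 1.000 + 0.2236 + 0.02850 = 1.252.
P₂ = e^(−E₂/kT) / Z = 0.02850/1.252 = 0.023.

0.023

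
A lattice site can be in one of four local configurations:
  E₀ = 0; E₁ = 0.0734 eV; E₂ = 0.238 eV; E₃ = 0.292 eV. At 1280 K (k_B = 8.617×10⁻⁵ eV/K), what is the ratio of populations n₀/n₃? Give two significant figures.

14

k_BT = 8.617×10⁻⁵ × 1280 K = 0.1103 eV.
n₀/n₃ = exp[−(E₀−E₃)/kT] = exp(−(-0.292 eV)/(0.1103 eV)) = exp(2.647) = 14.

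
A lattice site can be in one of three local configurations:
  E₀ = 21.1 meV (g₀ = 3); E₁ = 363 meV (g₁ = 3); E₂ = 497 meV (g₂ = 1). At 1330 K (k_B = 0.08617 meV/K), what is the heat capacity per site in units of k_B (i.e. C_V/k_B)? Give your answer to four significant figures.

0.4856

k_BT = 0.08617 × 1330 K = 114.606 meV.
Eᵢ/kT = 0.184109, 3.16737, 4.33660.
Z = Σ gᵢe^(−Eᵢ/kT) = 3·e^(−0.184109) + 3·e^(−3.16737) + 1·e^(−4.33660) = 2.49554 + 0.126343 + 0.0130809 = 2.63496.
⟨E⟩ = 39.8562 meV, ⟨E²⟩ = 7966.05 meV².
C_V/k_B = (⟨E²⟩ − ⟨E⟩²)/(kT)² = (7966.05 − 1588.52)/13134.5 = 0.4856.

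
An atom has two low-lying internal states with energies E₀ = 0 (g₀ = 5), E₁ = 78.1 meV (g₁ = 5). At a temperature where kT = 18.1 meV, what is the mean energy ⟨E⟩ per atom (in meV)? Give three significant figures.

1.03 meV

Eᵢ/kT = 0, 4.3149.
Z = Σ gᵢe^(−Eᵢ/kT) = 5·e^(−0) + 5·e^(−4.3149) = 5.0000 + 0.066839 = 5.0668.
⟨E⟩ = Σ Eᵢ gᵢe^(−Eᵢ/kT) / Z = (0·5.0000 + 78.1·0.066839) / 5.0668 = 1.03 meV.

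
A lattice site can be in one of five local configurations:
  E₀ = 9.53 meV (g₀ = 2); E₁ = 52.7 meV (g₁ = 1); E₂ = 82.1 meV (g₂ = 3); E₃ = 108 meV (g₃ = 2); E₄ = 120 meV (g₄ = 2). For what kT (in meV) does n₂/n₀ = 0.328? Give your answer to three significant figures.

n₂/n₀ = (g₂/g₀) exp[−(E₂−E₀)/kT] = 0.328.
⇒ (E₂−E₀)/kT = ln((3/2)/0.328) = ln(4.5732) = 1.5202.
kT = 72.57 meV / 1.5202 = 47.7 meV.

47.7 meV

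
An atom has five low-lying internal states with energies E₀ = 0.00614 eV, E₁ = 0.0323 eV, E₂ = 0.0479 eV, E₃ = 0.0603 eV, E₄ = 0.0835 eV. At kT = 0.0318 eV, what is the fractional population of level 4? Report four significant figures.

0.04438

Eᵢ/kT = 0.193082, 1.01572, 1.50629, 1.89623, 2.62579.
Z = Σ e^(−Eᵢ/kT) = e^(−0.193082) + e^(−1.01572) + e^(−1.50629) + e^(−1.89623) + e^(−2.62579) = 0.824414 + 0.362142 + 0.221731 + 0.150134 + 0.0723826 = 1.63080.
P₄ = e^(−E₄/kT) / Z = 0.0723826/1.63080 = 0.04438.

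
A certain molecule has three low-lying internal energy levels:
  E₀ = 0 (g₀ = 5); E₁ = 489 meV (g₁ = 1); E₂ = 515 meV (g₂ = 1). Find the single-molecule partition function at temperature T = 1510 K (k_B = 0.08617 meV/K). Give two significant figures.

k_BT = 0.08617 × 1510 K = 130.1 meV.
Eᵢ/kT = 0, 3.759, 3.958.
Z = Σ gᵢe^(−Eᵢ/kT) = 5·e^(−0) + 1·e^(−3.759) + 1·e^(−3.958) = 5.000 + 0.02331 + 0.01910 = 5.042.

Z = 5.0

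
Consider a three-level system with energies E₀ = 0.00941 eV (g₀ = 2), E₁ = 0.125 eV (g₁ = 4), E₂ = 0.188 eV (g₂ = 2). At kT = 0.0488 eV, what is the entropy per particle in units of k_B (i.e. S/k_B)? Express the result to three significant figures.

Eᵢ/kT = 0.19283, 2.5615, 3.8525.
Z = Σ gᵢe^(−Eᵢ/kT) = 2·e^(−0.19283) + 4·e^(−2.5615) + 2·e^(−3.8525) = 1.6492 + 0.30876 + 0.042453 = 2.0004.
⟨E⟩ = Σ EᵢPᵢ = 0.031041 eV.
S/k_B = ln Z + ⟨E⟩/kT = ln(2.0004) + 0.031041/0.0488 = 0.69335 + 0.63609 = 1.33.

1.33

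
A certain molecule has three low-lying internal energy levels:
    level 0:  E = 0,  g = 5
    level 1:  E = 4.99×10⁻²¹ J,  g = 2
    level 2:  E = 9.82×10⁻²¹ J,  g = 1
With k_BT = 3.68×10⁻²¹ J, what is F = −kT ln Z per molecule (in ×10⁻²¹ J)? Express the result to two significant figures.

-6.3 ×10⁻²¹ J

Eᵢ/kT = 0, 1.356, 2.668.
Z = Σ gᵢe^(−Eᵢ/kT) = 5·e^(−0) + 2·e^(−1.356) + 1·e^(−2.668) = 5.000 + 0.5154 + 0.06939 = 5.585.
F = −kT ln Z = −3.68 × ln(5.585) = −3.68 × 1.720 = -6.3 ×10⁻²¹ J.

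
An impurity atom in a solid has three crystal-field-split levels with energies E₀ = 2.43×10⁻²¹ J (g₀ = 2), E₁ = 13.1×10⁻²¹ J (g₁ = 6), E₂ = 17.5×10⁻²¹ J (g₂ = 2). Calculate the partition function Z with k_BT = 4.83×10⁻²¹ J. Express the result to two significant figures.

Eᵢ/kT = 0.5031, 2.712, 3.623.
Z = Σ gᵢe^(−Eᵢ/kT) = 2·e^(−0.5031) + 6·e^(−2.712) + 2·e^(−3.623) = 1.209 + 0.3984 + 0.05340 = 1.661.

Z = 1.7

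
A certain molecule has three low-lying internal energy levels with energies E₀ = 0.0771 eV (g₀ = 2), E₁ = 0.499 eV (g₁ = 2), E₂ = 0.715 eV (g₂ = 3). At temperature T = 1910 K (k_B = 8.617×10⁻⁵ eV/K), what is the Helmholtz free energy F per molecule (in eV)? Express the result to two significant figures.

k_BT = 8.617×10⁻⁵ × 1910 K = 0.1646 eV.
Eᵢ/kT = 0.4684, 3.032, 4.344.
Z = Σ gᵢe^(−Eᵢ/kT) = 2·e^(−0.4684) + 2·e^(−3.032) + 3·e^(−4.344) = 1.252 + 0.09644 + 0.03895 = 1.387.
F = −kT ln Z = −0.1646 × ln(1.387) = −0.1646 × 0.3271 = -0.054 eV.

-0.054 eV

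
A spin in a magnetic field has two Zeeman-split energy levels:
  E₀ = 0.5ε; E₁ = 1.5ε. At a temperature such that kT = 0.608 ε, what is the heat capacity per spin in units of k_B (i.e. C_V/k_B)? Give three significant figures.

0.367

Eᵢ/kT = 0.82237, 2.4671.
Z = Σ e^(−Eᵢ/kT) = e^(−0.82237) + e^(−2.4671) = 0.43939 + 0.084831 = 0.52422.
⟨E⟩ = 0.66182 ε, ⟨E²⟩ = 0.57365 ε².
C_V/k_B = (⟨E²⟩ − ⟨E⟩²)/(kT)² = (0.57365 − 0.43801)/0.36966 = 0.367.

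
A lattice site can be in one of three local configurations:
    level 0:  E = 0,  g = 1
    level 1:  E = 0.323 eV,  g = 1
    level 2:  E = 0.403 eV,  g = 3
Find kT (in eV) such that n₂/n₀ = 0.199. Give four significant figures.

0.1485 eV

n₂/n₀ = (g₂/g₀) exp[−(E₂−E₀)/kT] = 0.199.
⇒ (E₂−E₀)/kT = ln((3/1)/0.199) = ln(15.0754) = 2.71306.
kT = 0.403 eV / 2.71306 = 0.1485 eV.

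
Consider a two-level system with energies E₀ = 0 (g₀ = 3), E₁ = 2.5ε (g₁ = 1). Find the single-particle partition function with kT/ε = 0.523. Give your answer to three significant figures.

Eᵢ/kT = 0, 4.7801.
Z = Σ gᵢe^(−Eᵢ/kT) = 3·e^(−0) + 1·e^(−4.7801) = 3.0000 + 0.0083952 = 3.0084.

Z = 3.01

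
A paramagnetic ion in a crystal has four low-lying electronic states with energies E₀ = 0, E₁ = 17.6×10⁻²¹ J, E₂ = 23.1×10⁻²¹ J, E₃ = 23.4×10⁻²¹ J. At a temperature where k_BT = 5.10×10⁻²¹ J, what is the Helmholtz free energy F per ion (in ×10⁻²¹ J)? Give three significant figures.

-0.262 ×10⁻²¹ J

Eᵢ/kT = 0, 3.4510, 4.5294, 4.5882.
Z = Σ e^(−Eᵢ/kT) = e^(−0) + e^(−3.4510) + e^(−4.5294) + e^(−4.5882) = 1.0000 + 0.031714 + 0.010787 + 0.010171 = 1.0527.
F = −kT ln Z = −5.10 × ln(1.0527) = −5.10 × 0.051358 = -0.262 ×10⁻²¹ J.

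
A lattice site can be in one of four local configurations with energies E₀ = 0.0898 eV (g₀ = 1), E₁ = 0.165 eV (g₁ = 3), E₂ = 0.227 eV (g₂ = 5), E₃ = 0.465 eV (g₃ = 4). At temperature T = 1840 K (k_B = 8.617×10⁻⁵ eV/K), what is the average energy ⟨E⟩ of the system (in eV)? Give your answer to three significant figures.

0.196 eV

k_BT = 8.617×10⁻⁵ × 1840 K = 0.15855 eV.
Eᵢ/kT = 0.56638, 1.0407, 1.4317, 2.9328.
Z = Σ gᵢe^(−Eᵢ/kT) = 1·e^(−0.56638) + 3·e^(−1.0407) + 5·e^(−1.4317) + 4·e^(−2.9328) = 0.56758 + 1.0596 + 1.1945 + 0.21299 = 3.0347.
⟨E⟩ = Σ Eᵢ gᵢe^(−Eᵢ/kT) / Z = (0.0898·0.56758 + 0.165·1.0596 + 0.227·1.1945 + 0.465·0.21299) / 3.0347 = 0.196 eV.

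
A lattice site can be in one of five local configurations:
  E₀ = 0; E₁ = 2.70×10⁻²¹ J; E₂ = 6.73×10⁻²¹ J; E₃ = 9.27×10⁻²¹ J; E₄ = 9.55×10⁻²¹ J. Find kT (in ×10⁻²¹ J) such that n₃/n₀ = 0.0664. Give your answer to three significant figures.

n₃/n₀ = exp[−(E₃−E₀)/kT] = 0.0664.
⇒ (E₃−E₀)/kT = ln(1/0.0664) = ln(15.060) = 2.7120.
kT = 9.27 ×10⁻²¹ J / 2.7120 = 3.42 ×10⁻²¹ J.

3.42 ×10⁻²¹ J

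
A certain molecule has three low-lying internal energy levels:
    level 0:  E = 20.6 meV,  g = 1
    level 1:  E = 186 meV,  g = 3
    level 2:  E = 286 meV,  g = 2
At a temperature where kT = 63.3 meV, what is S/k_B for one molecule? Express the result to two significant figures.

0.78

Eᵢ/kT = 0.3254, 2.938, 4.518.
Z = Σ gᵢe^(−Eᵢ/kT) = 1·e^(−0.3254) + 3·e^(−2.938) + 2·e^(−4.518) = 0.7222 + 0.1589 + 0.02182 = 0.9029.
⟨E⟩ = Σ EᵢPᵢ = 56.12 meV.
S/k_B = ln Z + ⟨E⟩/kT = ln(0.9029) + 56.12/63.3 = -0.1021 + 0.8866 = 0.78.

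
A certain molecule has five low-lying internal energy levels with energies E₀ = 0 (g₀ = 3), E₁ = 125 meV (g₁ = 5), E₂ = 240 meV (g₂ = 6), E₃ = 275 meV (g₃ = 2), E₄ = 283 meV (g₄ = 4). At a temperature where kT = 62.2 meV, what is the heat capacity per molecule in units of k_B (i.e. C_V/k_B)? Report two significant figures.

Eᵢ/kT = 0, 2.010, 3.859, 4.421, 4.550.
Z = Σ gᵢe^(−Eᵢ/kT) = 3·e^(−0) + 5·e^(−2.010) + 6·e^(−3.859) + 2·e^(−4.421) + 4·e^(−4.550) = 3.000 + 0.6699 + 0.1265 + 0.02404 + 0.04227 = 3.863.
⟨E⟩ = 34.34 meV, ⟨E²⟩ = 5943 meV².
C_V/k_B = (⟨E²⟩ − ⟨E⟩²)/(kT)² = (5943 − 1179)/3869 = 1.2.

1.2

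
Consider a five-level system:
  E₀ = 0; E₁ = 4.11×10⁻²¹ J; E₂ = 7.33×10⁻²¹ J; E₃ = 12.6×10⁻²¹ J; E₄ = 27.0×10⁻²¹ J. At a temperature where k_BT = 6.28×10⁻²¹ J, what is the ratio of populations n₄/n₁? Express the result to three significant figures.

0.0261

n₄/n₁ = exp[−(E₄−E₁)/kT] = exp(−(22.89 ×10⁻²¹ J)/(6.28 ×10⁻²¹ J)) = exp(-3.6449) = 0.0261.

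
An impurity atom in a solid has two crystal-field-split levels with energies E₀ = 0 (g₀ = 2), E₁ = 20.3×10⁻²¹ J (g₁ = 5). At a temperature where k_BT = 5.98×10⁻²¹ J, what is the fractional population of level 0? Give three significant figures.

0.923

Eᵢ/kT = 0, 3.3946.
Z = Σ gᵢe^(−Eᵢ/kT) = 2·e^(−0) + 5·e^(−3.3946) = 2.0000 + 0.16777 = 2.1678.
P₀ = g₀ e^(−E₀/kT) / Z = 2.0000/2.1678 = 0.923.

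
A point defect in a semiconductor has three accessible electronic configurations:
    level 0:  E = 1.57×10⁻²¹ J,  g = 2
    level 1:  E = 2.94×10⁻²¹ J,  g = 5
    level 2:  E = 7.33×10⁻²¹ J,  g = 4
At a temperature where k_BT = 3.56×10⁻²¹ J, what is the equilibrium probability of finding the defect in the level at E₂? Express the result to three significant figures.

0.128

Eᵢ/kT = 0.44101, 0.82584, 2.0590.
Z = Σ gᵢe^(−Eᵢ/kT) = 2·e^(−0.44101) + 5·e^(−0.82584) + 4·e^(−2.0590) = 1.2868 + 2.1893 + 0.51033 = 3.9864.
P₂ = g₂ e^(−E₂/kT) / Z = 0.51033/3.9864 = 0.128.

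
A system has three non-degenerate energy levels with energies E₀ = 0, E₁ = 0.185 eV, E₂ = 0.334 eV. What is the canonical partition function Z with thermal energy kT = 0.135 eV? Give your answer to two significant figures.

Eᵢ/kT = 0, 1.370, 2.474.
Z = Σ e^(−Eᵢ/kT) = e^(−0) + e^(−1.370) + e^(−2.474) = 1.000 + 0.2541 + 0.08425 = 1.338.

Z = 1.3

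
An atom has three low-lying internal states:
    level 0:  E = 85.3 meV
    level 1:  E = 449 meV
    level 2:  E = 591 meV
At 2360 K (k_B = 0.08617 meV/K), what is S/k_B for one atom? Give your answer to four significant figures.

k_BT = 0.08617 × 2360 K = 203.361 meV.
Eᵢ/kT = 0.419451, 2.20790, 2.90616.
Z = Σ e^(−Eᵢ/kT) = e^(−0.419451) + e^(−2.20790) + e^(−2.90616) = 0.657408 + 0.109931 + 0.0546853 = 0.822024.
⟨E⟩ = Σ EᵢPᵢ = 167.580 meV.
S/k_B = ln Z + ⟨E⟩/kT = ln(0.822024) + 167.580/203.361 = -0.195986 + 0.824052 = 0.6281.

0.6281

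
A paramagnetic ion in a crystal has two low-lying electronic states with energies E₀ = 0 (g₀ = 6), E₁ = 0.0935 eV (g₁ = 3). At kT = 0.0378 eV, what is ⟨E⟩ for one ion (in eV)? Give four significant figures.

0.003781 eV

Eᵢ/kT = 0, 2.47354.
Z = Σ gᵢe^(−Eᵢ/kT) = 6·e^(−0) + 3·e^(−2.47354) = 6.00000 + 0.252858 = 6.25286.
⟨E⟩ = Σ Eᵢ gᵢe^(−Eᵢ/kT) / Z = (0·6.00000 + 0.0935·0.252858) / 6.25286 = 0.003781 eV.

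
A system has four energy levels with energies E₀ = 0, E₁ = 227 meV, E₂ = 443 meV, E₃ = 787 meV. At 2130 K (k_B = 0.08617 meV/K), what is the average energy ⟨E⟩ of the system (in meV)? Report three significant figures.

k_BT = 0.08617 × 2130 K = 183.54 meV.
Eᵢ/kT = 0, 1.2368, 2.4136, 4.2879.
Z = Σ e^(−Eᵢ/kT) = e^(−0) + e^(−1.2368) + e^(−2.4136) + e^(−4.2879) = 1.0000 + 0.29031 + 0.089493 + 0.013734 = 1.3935.
⟨E⟩ = Σ Eᵢ e^(−Eᵢ/kT) / Z = (0·1.0000 + 227·0.29031 + 443·0.089493 + 787·0.013734) / 1.3935 = 83.5 meV.

83.5 meV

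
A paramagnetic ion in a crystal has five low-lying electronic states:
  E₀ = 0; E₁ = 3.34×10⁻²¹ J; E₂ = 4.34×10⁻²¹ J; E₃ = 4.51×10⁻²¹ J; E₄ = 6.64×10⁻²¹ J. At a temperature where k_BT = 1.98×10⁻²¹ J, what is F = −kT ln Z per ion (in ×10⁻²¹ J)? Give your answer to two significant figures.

-0.71 ×10⁻²¹ J

Eᵢ/kT = 0, 1.687, 2.192, 2.278, 3.354.
Z = Σ e^(−Eᵢ/kT) = e^(−0) + e^(−1.687) + e^(−2.192) + e^(−2.278) + e^(−3.354) = 1.000 + 0.1851 + 0.1117 + 0.1025 + 0.03494 = 1.434.
F = −kT ln Z = −1.98 × ln(1.434) = −1.98 × 0.3605 = -0.71 ×10⁻²¹ J.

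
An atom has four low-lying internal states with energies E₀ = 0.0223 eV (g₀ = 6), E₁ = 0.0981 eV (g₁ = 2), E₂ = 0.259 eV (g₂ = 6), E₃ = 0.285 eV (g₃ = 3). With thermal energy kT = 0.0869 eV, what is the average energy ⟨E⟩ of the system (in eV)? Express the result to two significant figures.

Eᵢ/kT = 0.2566, 1.129, 2.980, 3.280.
Z = Σ gᵢe^(−Eᵢ/kT) = 6·e^(−0.2566) + 2·e^(−1.129) + 6·e^(−2.980) + 3·e^(−3.280) = 4.642 + 0.6467 + 0.3048 + 0.1129 = 5.706.
⟨E⟩ = Σ Eᵢ gᵢe^(−Eᵢ/kT) / Z = (0.0223·4.642 + 0.0981·0.6467 + 0.259·0.3048 + 0.285·0.1129) / 5.706 = 0.049 eV.

0.049 eV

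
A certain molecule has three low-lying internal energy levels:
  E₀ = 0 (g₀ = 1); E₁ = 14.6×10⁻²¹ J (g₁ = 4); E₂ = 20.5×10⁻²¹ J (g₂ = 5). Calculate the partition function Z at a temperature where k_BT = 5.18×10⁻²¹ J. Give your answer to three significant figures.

Z = 1.33

Eᵢ/kT = 0, 2.8185, 3.9575.
Z = Σ gᵢe^(−Eᵢ/kT) = 1·e^(−0) + 4·e^(−2.8185) + 5·e^(−3.9575) = 1.0000 + 0.23878 + 0.095554 = 1.3343.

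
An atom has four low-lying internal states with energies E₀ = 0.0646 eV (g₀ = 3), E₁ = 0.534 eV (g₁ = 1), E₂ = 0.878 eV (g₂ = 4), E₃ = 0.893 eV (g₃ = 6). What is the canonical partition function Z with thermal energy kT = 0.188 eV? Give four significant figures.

Z = 2.275

Eᵢ/kT = 0.343617, 2.84043, 4.67021, 4.75000.
Z = Σ gᵢe^(−Eᵢ/kT) = 3·e^(−0.343617) + 1·e^(−2.84043) + 4·e^(−4.67021) + 6·e^(−4.75000) = 2.12760 + 0.0584005 + 0.0374812 + 0.0519102 = 2.27539.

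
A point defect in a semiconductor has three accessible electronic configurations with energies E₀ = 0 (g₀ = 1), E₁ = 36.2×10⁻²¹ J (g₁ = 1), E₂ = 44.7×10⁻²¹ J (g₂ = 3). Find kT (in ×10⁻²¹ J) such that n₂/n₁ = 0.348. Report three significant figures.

3.95 ×10⁻²¹ J

n₂/n₁ = (g₂/g₁) exp[−(E₂−E₁)/kT] = 0.348.
⇒ (E₂−E₁)/kT = ln((3/1)/0.348) = ln(8.6207) = 2.1542.
kT = 8.5 ×10⁻²¹ J / 2.1542 = 3.95 ×10⁻²¹ J.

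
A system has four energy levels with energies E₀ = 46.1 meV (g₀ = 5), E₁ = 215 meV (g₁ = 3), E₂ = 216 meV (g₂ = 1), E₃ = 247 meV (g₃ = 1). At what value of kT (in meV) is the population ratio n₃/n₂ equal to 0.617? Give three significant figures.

64.2 meV

n₃/n₂ = (g₃/g₂) exp[−(E₃−E₂)/kT] = 0.617.
⇒ (E₃−E₂)/kT = ln((1/1)/0.617) = ln(1.6207) = 0.48286.
kT = 31 meV / 0.48286 = 64.2 meV.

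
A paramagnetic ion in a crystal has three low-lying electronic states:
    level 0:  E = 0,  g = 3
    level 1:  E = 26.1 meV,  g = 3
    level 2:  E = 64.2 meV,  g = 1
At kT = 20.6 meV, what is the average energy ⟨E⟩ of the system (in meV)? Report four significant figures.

Eᵢ/kT = 0, 1.26699, 3.11650.
Z = Σ gᵢe^(−Eᵢ/kT) = 3·e^(−0) + 3·e^(−1.26699) + 1·e^(−3.11650) = 3.00000 + 0.845035 + 0.0443120 = 3.88935.
⟨E⟩ = Σ Eᵢ gᵢe^(−Eᵢ/kT) / Z = (0·3.00000 + 26.1·0.845035 + 64.2·0.0443120) / 3.88935 = 6.402 meV.

6.402 meV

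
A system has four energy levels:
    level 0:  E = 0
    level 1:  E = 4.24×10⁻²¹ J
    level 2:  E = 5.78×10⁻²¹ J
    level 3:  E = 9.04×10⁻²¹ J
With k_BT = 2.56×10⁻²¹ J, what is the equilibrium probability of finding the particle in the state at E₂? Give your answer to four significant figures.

Eᵢ/kT = 0, 1.65625, 2.25781, 3.53125.
Z = Σ e^(−Eᵢ/kT) = e^(−0) + e^(−1.65625) + e^(−2.25781) + e^(−3.53125) = 1.00000 + 0.190853 + 0.104579 + 0.0292683 = 1.32470.
P₂ = e^(−E₂/kT) / Z = 0.104579/1.32470 = 0.07895.

0.07895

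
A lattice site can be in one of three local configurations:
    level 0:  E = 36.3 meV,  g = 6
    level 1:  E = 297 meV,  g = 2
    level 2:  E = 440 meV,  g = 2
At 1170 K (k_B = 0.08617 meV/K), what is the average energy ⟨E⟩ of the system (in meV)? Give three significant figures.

k_BT = 0.08617 × 1170 K = 100.82 meV.
Eᵢ/kT = 0.36005, 2.9458, 4.3642.
Z = Σ gᵢe^(−Eᵢ/kT) = 6·e^(−0.36005) + 2·e^(−2.9458) + 2·e^(−4.3642) = 4.1858 + 0.10512 + 0.025450 = 4.3164.
⟨E⟩ = Σ Eᵢ gᵢe^(−Eᵢ/kT) / Z = (36.3·4.1858 + 297·0.10512 + 440·0.025450) / 4.3164 = 45.0 meV.

45.0 meV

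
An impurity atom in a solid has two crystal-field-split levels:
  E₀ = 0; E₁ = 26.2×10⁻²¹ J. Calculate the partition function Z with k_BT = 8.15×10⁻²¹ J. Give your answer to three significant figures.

Z = 1.04

Eᵢ/kT = 0, 3.2147.
Z = Σ e^(−Eᵢ/kT) = e^(−0) + e^(−3.2147) = 1.0000 + 0.040167 = 1.0402.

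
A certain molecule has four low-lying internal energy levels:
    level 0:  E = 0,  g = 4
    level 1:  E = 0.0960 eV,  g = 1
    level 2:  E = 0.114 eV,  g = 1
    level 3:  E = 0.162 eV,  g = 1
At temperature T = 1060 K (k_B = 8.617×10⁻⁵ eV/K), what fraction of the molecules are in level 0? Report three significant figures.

k_BT = 8.617×10⁻⁵ × 1060 K = 0.091340 eV.
Eᵢ/kT = 0, 1.0510, 1.2481, 1.7736.
Z = Σ gᵢe^(−Eᵢ/kT) = 4·e^(−0) + 1·e^(−1.0510) + 1·e^(−1.2481) + 1·e^(−1.7736) = 4.0000 + 0.34959 + 0.28705 + 0.16972 = 4.8064.
P₀ = g₀ e^(−E₀/kT) / Z = 4.0000/4.8064 = 0.832.

0.832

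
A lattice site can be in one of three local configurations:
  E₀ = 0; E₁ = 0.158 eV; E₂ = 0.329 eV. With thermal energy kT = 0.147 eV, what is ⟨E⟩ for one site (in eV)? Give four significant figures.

Eᵢ/kT = 0, 1.07483, 2.23810.
Z = Σ e^(−Eᵢ/kT) = e^(−0) + e^(−1.07483) + e^(−2.23810) = 1.00000 + 0.341356 + 0.106661 = 1.44802.
⟨E⟩ = Σ Eᵢ e^(−Eᵢ/kT) / Z = (0·1.00000 + 0.158·0.341356 + 0.329·0.106661) / 1.44802 = 0.06148 eV.

0.06148 eV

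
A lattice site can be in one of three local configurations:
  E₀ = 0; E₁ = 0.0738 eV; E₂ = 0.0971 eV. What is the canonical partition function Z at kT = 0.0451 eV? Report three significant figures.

Eᵢ/kT = 0, 1.6364, 2.1530.
Z = Σ e^(−Eᵢ/kT) = e^(−0) + e^(−1.6364) + e^(−2.1530) = 1.0000 + 0.19468 + 0.11614 = 1.3108.

Z = 1.31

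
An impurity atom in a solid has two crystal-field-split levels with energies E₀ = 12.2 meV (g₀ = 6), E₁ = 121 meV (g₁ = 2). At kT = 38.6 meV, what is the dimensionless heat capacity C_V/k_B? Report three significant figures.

Eᵢ/kT = 0.31606, 3.1347.
Z = Σ gᵢe^(−Eᵢ/kT) = 6·e^(−0.31606) + 2·e^(−3.1347) = 4.3741 + 0.087026 = 4.4611.
⟨E⟩ = 14.323 meV, ⟨E²⟩ = 431.55 meV².
C_V/k_B = (⟨E²⟩ − ⟨E⟩²)/(kT)² = (431.55 − 205.15)/1490.0 = 0.152.

0.152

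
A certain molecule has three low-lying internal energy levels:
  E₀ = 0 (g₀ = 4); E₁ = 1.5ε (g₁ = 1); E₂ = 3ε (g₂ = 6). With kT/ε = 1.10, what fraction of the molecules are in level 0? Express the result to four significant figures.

0.8606

Eᵢ/kT = 0, 1.36364, 2.72727.
Z = Σ gᵢe^(−Eᵢ/kT) = 4·e^(−0) + 1·e^(−1.36364) + 6·e^(−2.72727) = 4.00000 + 0.255728 + 0.392385 = 4.64811.
P₀ = g₀ e^(−E₀/kT) / Z = 4.00000/4.64811 = 0.8606.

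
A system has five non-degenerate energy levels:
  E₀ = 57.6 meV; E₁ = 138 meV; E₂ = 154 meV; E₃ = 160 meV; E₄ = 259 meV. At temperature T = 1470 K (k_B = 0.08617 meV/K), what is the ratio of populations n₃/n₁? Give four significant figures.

k_BT = 0.08617 × 1470 K = 126.670 meV.
n₃/n₁ = exp[−(E₃−E₁)/kT] = exp(−(22 meV)/(126.670 meV)) = exp(-0.173680) = 0.8406.

0.8406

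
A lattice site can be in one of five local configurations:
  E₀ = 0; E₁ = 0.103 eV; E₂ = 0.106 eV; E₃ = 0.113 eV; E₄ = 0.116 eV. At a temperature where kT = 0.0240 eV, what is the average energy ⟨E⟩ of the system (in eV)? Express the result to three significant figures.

Eᵢ/kT = 0, 4.2917, 4.4167, 4.7083, 4.8333.
Z = Σ e^(−Eᵢ/kT) = e^(−0) + e^(−4.2917) + e^(−4.4167) + e^(−4.7083) + e^(−4.8333) = 1.0000 + 0.013682 + 0.012074 + 0.0090201 + 0.0079602 = 1.0427.
⟨E⟩ = Σ Eᵢ e^(−Eᵢ/kT) / Z = (0·1.0000 + 0.103·0.013682 + 0.106·0.012074 + 0.113·0.0090201 + 0.116·0.0079602) / 1.0427 = 0.00444 eV.

0.00444 eV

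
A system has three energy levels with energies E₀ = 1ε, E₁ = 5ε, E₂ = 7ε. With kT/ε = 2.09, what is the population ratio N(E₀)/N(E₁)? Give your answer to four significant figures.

n₀/n₁ = exp[−(E₀−E₁)/kT] = exp(−(-4ε)/(2.09ε)) = exp(1.91388) = 6.779.

6.779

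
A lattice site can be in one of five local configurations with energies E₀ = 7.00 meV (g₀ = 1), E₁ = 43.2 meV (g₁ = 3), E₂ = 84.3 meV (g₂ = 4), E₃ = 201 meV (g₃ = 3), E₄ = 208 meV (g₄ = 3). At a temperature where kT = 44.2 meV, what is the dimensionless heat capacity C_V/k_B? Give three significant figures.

Eᵢ/kT = 0.15837, 0.97738, 1.9072, 4.5475, 4.7059.
Z = Σ gᵢe^(−Eᵢ/kT) = 1·e^(−0.15837) + 3·e^(−0.97738) + 4·e^(−1.9072) + 3·e^(−4.5475) + 3·e^(−4.7059) = 0.85353 + 1.1289 + 0.59398 + 0.031781 + 0.027125 = 2.6353.
⟨E⟩ = 44.339 meV, ⟨E²⟩ = 3349.6 meV².
C_V/k_B = (⟨E²⟩ − ⟨E⟩²)/(kT)² = (3349.6 − 1965.9)/1953.6 = 0.708.

0.708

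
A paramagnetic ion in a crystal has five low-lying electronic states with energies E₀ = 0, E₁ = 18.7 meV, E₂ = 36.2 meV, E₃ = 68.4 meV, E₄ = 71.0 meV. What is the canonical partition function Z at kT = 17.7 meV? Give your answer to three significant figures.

Z = 1.52

Eᵢ/kT = 0, 1.0565, 2.0452, 3.8644, 4.0113.
Z = Σ e^(−Eᵢ/kT) = e^(−0) + e^(−1.0565) + e^(−2.0452) + e^(−3.8644) + e^(−4.0113) = 1.0000 + 0.34767 + 0.12935 + 0.020976 + 0.018110 = 1.5161.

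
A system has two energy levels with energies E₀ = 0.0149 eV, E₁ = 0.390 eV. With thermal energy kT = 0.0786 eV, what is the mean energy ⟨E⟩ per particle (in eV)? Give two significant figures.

Eᵢ/kT = 0.1896, 4.962.
Z = Σ e^(−Eᵢ/kT) = e^(−0.1896) + e^(−4.962) = 0.8273 + 0.006999 = 0.8343.
⟨E⟩ = Σ Eᵢ e^(−Eᵢ/kT) / Z = (0.0149·0.8273 + 0.390·0.006999) / 0.8343 = 0.018 eV.

0.018 eV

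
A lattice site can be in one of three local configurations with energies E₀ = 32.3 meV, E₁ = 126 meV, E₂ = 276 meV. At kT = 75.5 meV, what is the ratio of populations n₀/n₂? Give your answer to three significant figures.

25.2

n₀/n₂ = exp[−(E₀−E₂)/kT] = exp(−(-243.7 meV)/(75.5 meV)) = exp(3.2278) = 25.2.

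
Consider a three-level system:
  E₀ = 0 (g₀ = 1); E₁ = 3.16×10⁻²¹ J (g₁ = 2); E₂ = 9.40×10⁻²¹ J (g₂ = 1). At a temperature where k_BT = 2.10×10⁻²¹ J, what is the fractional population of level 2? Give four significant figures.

0.007816

Eᵢ/kT = 0, 1.50476, 4.47619.
Z = Σ gᵢe^(−Eᵢ/kT) = 1·e^(−0) + 2·e^(−1.50476) + 1·e^(−4.47619) = 1.00000 + 0.444141 + 0.0113767 = 1.45552.
P₂ = g₂ e^(−E₂/kT) / Z = 0.0113767/1.45552 = 0.007816.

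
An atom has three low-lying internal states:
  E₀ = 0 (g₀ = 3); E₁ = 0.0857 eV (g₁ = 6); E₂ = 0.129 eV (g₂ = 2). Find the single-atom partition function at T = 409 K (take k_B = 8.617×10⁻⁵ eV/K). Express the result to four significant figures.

Z = 3.579

k_BT = 8.617×10⁻⁵ × 409 K = 0.0352435 eV.
Eᵢ/kT = 0, 2.43165, 3.66025.
Z = Σ gᵢe^(−Eᵢ/kT) = 3·e^(−0) + 6·e^(−2.43165) + 2·e^(−3.66025) = 3.00000 + 0.527350 + 0.0514522 = 3.57880.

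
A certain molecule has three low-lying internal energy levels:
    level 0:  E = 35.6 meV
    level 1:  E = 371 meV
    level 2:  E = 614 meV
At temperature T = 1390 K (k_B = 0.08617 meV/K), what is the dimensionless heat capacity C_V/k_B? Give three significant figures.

k_BT = 0.08617 × 1390 K = 119.78 meV.
Eᵢ/kT = 0.29721, 3.0973, 5.1261.
Z = Σ e^(−Eᵢ/kT) = e^(−0.29721) + e^(−3.0973) + e^(−5.1261) = 0.74289 + 0.045171 + 0.0059397 = 0.79400.
⟨E⟩ = 59.008 meV, ⟨E²⟩ = 11836 meV².
C_V/k_B = (⟨E²⟩ − ⟨E⟩²)/(kT)² = (11836 − 3481.9)/14347 = 0.582.

0.582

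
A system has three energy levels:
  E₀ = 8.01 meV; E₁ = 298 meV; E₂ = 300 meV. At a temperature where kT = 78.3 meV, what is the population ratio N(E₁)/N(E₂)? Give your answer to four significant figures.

1.026

n₁/n₂ = exp[−(E₁−E₂)/kT] = exp(−(-2 meV)/(78.3 meV)) = exp(0.0255428) = 1.026.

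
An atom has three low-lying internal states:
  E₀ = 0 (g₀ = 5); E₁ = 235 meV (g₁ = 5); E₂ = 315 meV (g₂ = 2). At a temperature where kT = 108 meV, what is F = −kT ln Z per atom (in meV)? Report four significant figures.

-187.5 meV

Eᵢ/kT = 0, 2.17593, 2.91667.
Z = Σ gᵢe^(−Eᵢ/kT) = 5·e^(−0) + 5·e^(−2.17593) + 2·e^(−2.91667) = 5.00000 + 0.567513 + 0.108227 = 5.67574.
F = −kT ln Z = −108 × ln(5.67574) = −108 × 1.73620 = -187.5 meV.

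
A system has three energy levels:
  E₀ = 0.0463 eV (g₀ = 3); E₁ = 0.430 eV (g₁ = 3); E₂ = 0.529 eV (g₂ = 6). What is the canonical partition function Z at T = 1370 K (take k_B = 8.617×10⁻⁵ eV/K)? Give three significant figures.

Z = 2.17

k_BT = 8.617×10⁻⁵ × 1370 K = 0.11805 eV.
Eᵢ/kT = 0.39221, 3.6425, 4.4812.
Z = Σ gᵢe^(−Eᵢ/kT) = 3·e^(−0.39221) + 3·e^(−3.6425) + 6·e^(−4.4812) = 2.0267 + 0.078560 + 0.067919 = 2.1732.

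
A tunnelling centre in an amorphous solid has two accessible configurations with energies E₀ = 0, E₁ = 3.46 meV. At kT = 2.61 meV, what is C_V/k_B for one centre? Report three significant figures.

Eᵢ/kT = 0, 1.3257.
Z = Σ e^(−Eᵢ/kT) = e^(−0) + e^(−1.3257) = 1.0000 + 0.26562 = 1.2656.
⟨E⟩ = 0.72617 meV, ⟨E²⟩ = 2.5126 meV².
C_V/k_B = (⟨E²⟩ − ⟨E⟩²)/(kT)² = (2.5126 − 0.52732)/6.8121 = 0.291.

0.291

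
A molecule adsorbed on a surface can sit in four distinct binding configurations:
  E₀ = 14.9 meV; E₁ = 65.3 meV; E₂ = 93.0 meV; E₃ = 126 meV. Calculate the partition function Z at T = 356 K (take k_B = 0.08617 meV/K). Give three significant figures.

k_BT = 0.08617 × 356 K = 30.677 meV.
Eᵢ/kT = 0.48571, 2.1286, 3.0316, 4.1073.
Z = Σ e^(−Eᵢ/kT) = e^(−0.48571) + e^(−2.1286) + e^(−3.0316) + e^(−4.1073) = 0.61526 + 0.11900 + 0.048238 + 0.016452 = 0.79895.

Z = 0.799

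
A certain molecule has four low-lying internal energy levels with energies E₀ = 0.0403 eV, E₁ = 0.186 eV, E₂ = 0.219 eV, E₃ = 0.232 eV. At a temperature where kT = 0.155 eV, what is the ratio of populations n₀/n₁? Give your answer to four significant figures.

2.560

n₀/n₁ = exp[−(E₀−E₁)/kT] = exp(−(-0.1457 eV)/(0.155 eV)) = exp(0.940000) = 2.560.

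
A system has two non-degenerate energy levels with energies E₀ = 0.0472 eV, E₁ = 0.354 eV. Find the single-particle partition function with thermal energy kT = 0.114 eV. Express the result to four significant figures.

Eᵢ/kT = 0.414035, 3.10526.
Z = Σ e^(−Eᵢ/kT) = e^(−0.414035) + e^(−3.10526) = 0.660978 + 0.0448129 = 0.705791.

Z = 0.7058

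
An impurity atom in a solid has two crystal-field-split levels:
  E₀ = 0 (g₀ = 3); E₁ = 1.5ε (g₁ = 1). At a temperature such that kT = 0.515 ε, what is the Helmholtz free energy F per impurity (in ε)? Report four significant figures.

Eᵢ/kT = 0, 2.91262.
Z = Σ gᵢe^(−Eᵢ/kT) = 3·e^(−0) + 1·e^(−2.91262) = 3.00000 + 0.0543332 = 3.05433.
F = −kT ln Z = −0.515 × ln(3.05433) = −0.515 × 1.11656 = -0.5750 ε.

-0.5750 ε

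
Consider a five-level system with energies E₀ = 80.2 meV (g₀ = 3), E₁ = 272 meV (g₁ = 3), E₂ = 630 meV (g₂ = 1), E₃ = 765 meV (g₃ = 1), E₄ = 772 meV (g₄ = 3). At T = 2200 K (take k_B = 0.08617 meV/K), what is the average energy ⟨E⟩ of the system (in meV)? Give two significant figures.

150 meV

k_BT = 0.08617 × 2200 K = 189.6 meV.
Eᵢ/kT = 0.4230, 1.435, 3.323, 4.035, 4.072.
Z = Σ gᵢe^(−Eᵢ/kT) = 3·e^(−0.4230) + 3·e^(−1.435) + 1·e^(−3.323) + 1·e^(−4.035) + 3·e^(−4.072) = 1.965 + 0.7143 + 0.03604 + 0.01769 + 0.05113 = 2.784.
⟨E⟩ = Σ Eᵢ gᵢe^(−Eᵢ/kT) / Z = (80.2·1.965 + 272·0.7143 + 630·0.03604 + 765·0.01769 + 772·0.05113) / 2.784 = 150 meV.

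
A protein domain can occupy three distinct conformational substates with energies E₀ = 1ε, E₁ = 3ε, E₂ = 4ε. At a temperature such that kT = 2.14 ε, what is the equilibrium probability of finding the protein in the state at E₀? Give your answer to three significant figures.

0.610

Eᵢ/kT = 0.46729, 1.4019, 1.8692.
Z = Σ e^(−Eᵢ/kT) = e^(−0.46729) + e^(−1.4019) + e^(−1.8692) = 0.62670 + 0.24613 + 0.15425 = 1.0271.
P₀ = e^(−E₀/kT) / Z = 0.62670/1.0271 = 0.610.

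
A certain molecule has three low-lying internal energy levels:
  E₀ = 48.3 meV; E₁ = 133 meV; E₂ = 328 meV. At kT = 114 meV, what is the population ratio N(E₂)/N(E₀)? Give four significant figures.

n₂/n₀ = exp[−(E₂−E₀)/kT] = exp(−(279.7 meV)/(114 meV)) = exp(-2.45351) = 0.08599.

0.08599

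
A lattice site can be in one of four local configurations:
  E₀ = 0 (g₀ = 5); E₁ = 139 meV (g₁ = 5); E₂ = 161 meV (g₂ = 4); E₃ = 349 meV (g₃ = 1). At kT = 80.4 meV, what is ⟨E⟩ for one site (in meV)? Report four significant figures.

33.36 meV

Eᵢ/kT = 0, 1.72886, 2.00249, 4.34080.
Z = Σ gᵢe^(−Eᵢ/kT) = 5·e^(−0) + 5·e^(−1.72886) + 4·e^(−2.00249) + 1·e^(−4.34080) = 5.00000 + 0.887433 + 0.539995 + 0.0130261 = 6.44045.
⟨E⟩ = Σ Eᵢ gᵢe^(−Eᵢ/kT) / Z = (0·5.00000 + 139·0.887433 + 161·0.539995 + 349·0.0130261) / 6.44045 = 33.36 meV.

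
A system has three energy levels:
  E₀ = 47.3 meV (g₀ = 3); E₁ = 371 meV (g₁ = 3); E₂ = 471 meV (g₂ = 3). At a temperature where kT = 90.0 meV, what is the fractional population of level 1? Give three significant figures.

0.0265

Eᵢ/kT = 0.52556, 4.1222, 5.2333.
Z = Σ gᵢe^(−Eᵢ/kT) = 3·e^(−0.52556) + 3·e^(−4.1222) + 3·e^(−5.2333) = 1.7737 + 0.048626 + 0.016008 = 1.8383.
P₁ = g₁ e^(−E₁/kT) / Z = 0.048626/1.8383 = 0.0265.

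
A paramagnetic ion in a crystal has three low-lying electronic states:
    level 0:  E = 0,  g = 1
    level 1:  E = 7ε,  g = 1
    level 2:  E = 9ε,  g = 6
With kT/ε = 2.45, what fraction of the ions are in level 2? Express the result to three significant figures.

0.126

Eᵢ/kT = 0, 2.8571, 3.6735.
Z = Σ gᵢe^(−Eᵢ/kT) = 1·e^(−0) + 1·e^(−2.8571) + 6·e^(−3.6735) = 1.0000 + 0.057435 + 0.15232 = 1.2098.
P₂ = g₂ e^(−E₂/kT) / Z = 0.15232/1.2098 = 0.126.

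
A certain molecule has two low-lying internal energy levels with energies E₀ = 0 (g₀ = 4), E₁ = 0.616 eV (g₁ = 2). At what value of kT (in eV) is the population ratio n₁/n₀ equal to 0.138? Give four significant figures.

n₁/n₀ = (g₁/g₀) exp[−(E₁−E₀)/kT] = 0.138.
⇒ (E₁−E₀)/kT = ln((2/4)/0.138) = ln(3.62319) = 1.28735.
kT = 0.616 eV / 1.28735 = 0.4785 eV.

0.4785 eV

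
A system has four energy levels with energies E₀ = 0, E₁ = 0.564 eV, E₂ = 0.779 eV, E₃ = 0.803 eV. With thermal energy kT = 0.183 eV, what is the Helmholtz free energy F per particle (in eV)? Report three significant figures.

-0.0128 eV

Eᵢ/kT = 0, 3.0820, 4.2568, 4.3880.
Z = Σ e^(−Eᵢ/kT) = e^(−0) + e^(−3.0820) + e^(−4.2568) + e^(−4.3880) = 1.0000 + 0.045867 + 0.014168 + 0.012426 = 1.0725.
F = −kT ln Z = −0.183 × ln(1.0725) = −0.183 × 0.069992 = -0.0128 eV.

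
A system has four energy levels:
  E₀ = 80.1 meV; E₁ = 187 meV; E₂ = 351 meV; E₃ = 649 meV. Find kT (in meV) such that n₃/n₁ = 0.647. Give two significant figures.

n₃/n₁ = exp[−(E₃−E₁)/kT] = 0.647.
⇒ (E₃−E₁)/kT = ln(1/0.647) = ln(1.546) = 0.4357.
kT = 462 meV / 0.4357 = 1100 meV.

1100 meV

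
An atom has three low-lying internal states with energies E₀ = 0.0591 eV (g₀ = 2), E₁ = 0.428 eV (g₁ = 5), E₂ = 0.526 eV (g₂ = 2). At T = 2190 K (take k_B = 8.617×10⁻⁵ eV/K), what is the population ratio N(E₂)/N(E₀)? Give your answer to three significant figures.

k_BT = 8.617×10⁻⁵ × 2190 K = 0.18871 eV.
n₂/n₀ = (g₂/g₀) exp[−(E₂−E₀)/kT] = (2/2) × exp(−(0.4669 eV)/(0.18871 eV)) = (2/2) × exp(-2.4742) = 0.0842.

0.0842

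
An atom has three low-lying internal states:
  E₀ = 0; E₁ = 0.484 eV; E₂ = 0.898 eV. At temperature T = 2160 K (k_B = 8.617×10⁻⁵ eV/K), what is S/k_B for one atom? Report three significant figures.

0.293

k_BT = 8.617×10⁻⁵ × 2160 K = 0.18613 eV.
Eᵢ/kT = 0, 2.6003, 4.8246.
Z = Σ e^(−Eᵢ/kT) = e^(−0) + e^(−2.6003) + e^(−4.8246) = 1.0000 + 0.074251 + 0.0080298 = 1.0823.
⟨E⟩ = Σ EᵢPᵢ = 0.039867 eV.
S/k_B = ln Z + ⟨E⟩/kT = ln(1.0823) + 0.039867/0.18613 = 0.079088 + 0.21419 = 0.293.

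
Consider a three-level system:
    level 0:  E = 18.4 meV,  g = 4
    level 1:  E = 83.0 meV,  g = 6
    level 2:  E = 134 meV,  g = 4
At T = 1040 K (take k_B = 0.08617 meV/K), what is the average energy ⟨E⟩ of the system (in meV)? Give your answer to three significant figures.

57.8 meV

k_BT = 0.08617 × 1040 K = 89.617 meV.
Eᵢ/kT = 0.20532, 0.92616, 1.4953.
Z = Σ gᵢe^(−Eᵢ/kT) = 4·e^(−0.20532) + 6·e^(−0.92616) + 4·e^(−1.4953) = 3.2575 + 2.3764 + 0.89673 = 6.5306.
⟨E⟩ = Σ Eᵢ gᵢe^(−Eᵢ/kT) / Z = (18.4·3.2575 + 83.0·2.3764 + 134·0.89673) / 6.5306 = 57.8 meV.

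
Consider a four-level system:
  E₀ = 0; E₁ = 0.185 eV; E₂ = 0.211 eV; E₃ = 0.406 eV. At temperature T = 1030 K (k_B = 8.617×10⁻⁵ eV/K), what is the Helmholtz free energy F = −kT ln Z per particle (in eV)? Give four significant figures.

k_BT = 8.617×10⁻⁵ × 1030 K = 0.0887551 eV.
Eᵢ/kT = 0, 2.08439, 2.37733, 4.57439.
Z = Σ e^(−Eᵢ/kT) = e^(−0) + e^(−2.08439) + e^(−2.37733) + e^(−4.57439) = 1.00000 + 0.124383 + 0.0927980 + 0.0103126 = 1.22749.
F = −kT ln Z = −0.0887551 × ln(1.22749) = −0.0887551 × 0.204971 = -0.01819 eV.

-0.01819 eV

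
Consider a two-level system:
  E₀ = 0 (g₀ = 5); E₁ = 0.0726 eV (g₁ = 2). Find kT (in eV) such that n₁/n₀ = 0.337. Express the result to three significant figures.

0.424 eV

n₁/n₀ = (g₁/g₀) exp[−(E₁−E₀)/kT] = 0.337.
⇒ (E₁−E₀)/kT = ln((2/5)/0.337) = ln(1.1869) = 0.17134.
kT = 0.0726 eV / 0.17134 = 0.424 eV.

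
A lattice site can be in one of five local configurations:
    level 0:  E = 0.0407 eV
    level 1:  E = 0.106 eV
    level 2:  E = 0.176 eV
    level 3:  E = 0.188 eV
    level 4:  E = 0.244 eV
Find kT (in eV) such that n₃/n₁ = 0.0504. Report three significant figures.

n₃/n₁ = exp[−(E₃−E₁)/kT] = 0.0504.
⇒ (E₃−E₁)/kT = ln(1/0.0504) = ln(19.841) = 2.9878.
kT = 0.082 eV / 2.9878 = 0.0274 eV.

0.0274 eV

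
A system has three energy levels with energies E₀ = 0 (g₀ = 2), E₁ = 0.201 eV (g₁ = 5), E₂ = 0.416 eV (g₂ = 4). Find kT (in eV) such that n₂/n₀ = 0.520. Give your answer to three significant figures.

n₂/n₀ = (g₂/g₀) exp[−(E₂−E₀)/kT] = 0.520.
⇒ (E₂−E₀)/kT = ln((4/2)/0.520) = ln(3.8462) = 1.3471.
kT = 0.416 eV / 1.3471 = 0.309 eV.

0.309 eV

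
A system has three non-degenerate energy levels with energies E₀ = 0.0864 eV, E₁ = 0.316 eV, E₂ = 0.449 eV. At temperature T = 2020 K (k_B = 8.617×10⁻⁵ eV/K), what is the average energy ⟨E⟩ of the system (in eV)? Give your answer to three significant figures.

k_BT = 8.617×10⁻⁵ × 2020 K = 0.17406 eV.
Eᵢ/kT = 0.49638, 1.8155, 2.5796.
Z = Σ e^(−Eᵢ/kT) = e^(−0.49638) + e^(−1.8155) + e^(−2.5796) = 0.60873 + 0.16276 + 0.075804 = 0.84729.
⟨E⟩ = Σ Eᵢ e^(−Eᵢ/kT) / Z = (0.0864·0.60873 + 0.316·0.16276 + 0.449·0.075804) / 0.84729 = 0.163 eV.

0.163 eV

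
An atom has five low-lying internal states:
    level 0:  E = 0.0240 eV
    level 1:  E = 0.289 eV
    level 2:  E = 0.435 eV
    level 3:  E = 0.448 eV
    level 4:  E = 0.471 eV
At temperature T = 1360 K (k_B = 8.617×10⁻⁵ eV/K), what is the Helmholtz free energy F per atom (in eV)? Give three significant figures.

k_BT = 8.617×10⁻⁵ × 1360 K = 0.11719 eV.
Eᵢ/kT = 0.20480, 2.4661, 3.7119, 3.8229, 4.0191.
Z = Σ e^(−Eᵢ/kT) = e^(−0.20480) + e^(−2.4661) + e^(−3.7119) + e^(−3.8229) + e^(−4.0191) = 0.81481 + 0.084915 + 0.024431 + 0.021864 + 0.017969 = 0.96399.
F = −kT ln Z = −0.11719 × ln(0.96399) = −0.11719 × -0.036674 = 0.00430 eV.

0.00430 eV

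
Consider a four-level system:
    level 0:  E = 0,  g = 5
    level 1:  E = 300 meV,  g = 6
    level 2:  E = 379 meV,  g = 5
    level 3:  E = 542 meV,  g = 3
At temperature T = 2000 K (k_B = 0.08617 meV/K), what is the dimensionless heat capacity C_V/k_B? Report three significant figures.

k_BT = 0.08617 × 2000 K = 172.34 meV.
Eᵢ/kT = 0, 1.7407, 2.1991, 3.1449.
Z = Σ gᵢe^(−Eᵢ/kT) = 5·e^(−0) + 6·e^(−1.7407) + 5·e^(−2.1991) + 3·e^(−3.1449) = 5.0000 + 1.0524 + 0.55451 + 0.12921 = 6.7361.
⟨E⟩ = 88.465 meV, ⟨E²⟩ = 31520 meV².
C_V/k_B = (⟨E²⟩ − ⟨E⟩²)/(kT)² = (31520 − 7826.1)/29701 = 0.798.

0.798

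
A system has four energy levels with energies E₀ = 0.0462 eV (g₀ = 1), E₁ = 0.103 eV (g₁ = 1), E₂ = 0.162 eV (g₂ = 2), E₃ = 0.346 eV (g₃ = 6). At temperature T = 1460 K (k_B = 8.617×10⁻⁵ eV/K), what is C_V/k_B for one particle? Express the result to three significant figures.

k_BT = 8.617×10⁻⁵ × 1460 K = 0.12581 eV.
Eᵢ/kT = 0.36722, 0.81869, 1.2877, 2.7502.
Z = Σ gᵢe^(−Eᵢ/kT) = 1·e^(−0.36722) + 1·e^(−0.81869) + 2·e^(−1.2877) + 6·e^(−2.7502) = 0.69266 + 0.44101 + 0.55181 + 0.38349 = 2.0690.
⟨E⟩ = 0.14476 eV, ⟨E²⟩ = 0.032165 eV².
C_V/k_B = (⟨E²⟩ − ⟨E⟩²)/(kT)² = (0.032165 − 0.020955)/0.015828 = 0.708.

0.708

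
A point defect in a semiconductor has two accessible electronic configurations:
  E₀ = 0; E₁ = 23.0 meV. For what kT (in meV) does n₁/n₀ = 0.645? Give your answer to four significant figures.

n₁/n₀ = exp[−(E₁−E₀)/kT] = 0.645.
⇒ (E₁−E₀)/kT = ln(1/0.645) = ln(1.55039) = 0.438507.
kT = 23.0 meV / 0.438507 = 52.45 meV.

52.45 meV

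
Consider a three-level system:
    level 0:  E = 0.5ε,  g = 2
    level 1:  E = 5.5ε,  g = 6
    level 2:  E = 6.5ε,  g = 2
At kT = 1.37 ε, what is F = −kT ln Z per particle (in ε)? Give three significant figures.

Eᵢ/kT = 0.36496, 4.0146, 4.7445.
Z = Σ gᵢe^(−Eᵢ/kT) = 2·e^(−0.36496) + 6·e^(−4.0146) + 2·e^(−4.7445) = 1.3884 + 0.10830 + 0.017399 = 1.5141.
F = −kT ln Z = −1.37 × ln(1.5141) = −1.37 × 0.41482 = -0.568 ε.

-0.568 ε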